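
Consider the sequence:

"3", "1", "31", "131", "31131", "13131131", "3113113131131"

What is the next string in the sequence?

From term 3 onward, concatenate the second-to-last term with the last: 3·1 = 31, 1·31 = 131, …
So term 8 is 13131131·3113113131131.

131311313113113131131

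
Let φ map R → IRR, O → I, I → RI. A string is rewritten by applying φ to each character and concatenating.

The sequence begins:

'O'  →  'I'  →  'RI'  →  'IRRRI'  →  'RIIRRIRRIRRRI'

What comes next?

IRRRIRIIRRIRRRIIRRIRRRIIRRIRRIRRRI

Replace each of the 13 characters of RIIRRIRRIRRRI in place — IRR RI RI IRR IRR RI IRR IRR RI IRR IRR IRR RI — and concatenate.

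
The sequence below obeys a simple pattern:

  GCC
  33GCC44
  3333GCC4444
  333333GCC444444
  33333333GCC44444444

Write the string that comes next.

Every step adds 33 to the front and 44 to the end of the previous string.
Applying this once more to 33333333GCC44444444:

3333333333GCC4444444444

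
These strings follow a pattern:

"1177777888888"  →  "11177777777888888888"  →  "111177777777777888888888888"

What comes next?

Each string has the form 1^{n} 7^{3n-1} 8^{3n}, where the shown terms are n = 2, 3, 4.
For the next term, n = 5, so the run lengths are 5, 14, 15.

1111177777777777777888888888888888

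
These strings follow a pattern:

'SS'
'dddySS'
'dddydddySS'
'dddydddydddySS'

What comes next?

Each term is the previous one with dddy prepended.
Applying this once more to dddydddydddySS:

dddydddydddydddySS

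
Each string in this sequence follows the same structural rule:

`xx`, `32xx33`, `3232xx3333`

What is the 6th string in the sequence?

3232323232xx3333333333

Every step adds 32 to the front and 33 to the end of the previous string.
From 3232xx3333, 3 further steps: 3232xx3333 → 323232xx333333 → 32323232xx33333333 → (answer).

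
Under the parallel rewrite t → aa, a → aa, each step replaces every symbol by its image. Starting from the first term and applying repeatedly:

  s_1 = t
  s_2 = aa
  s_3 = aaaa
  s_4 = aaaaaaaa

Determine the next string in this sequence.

Rewriting each symbol of aaaaaaaa: a→aa, a→aa, a→aa, a→aa, a→aa, a→aa, a→aa, a→aa, which concatenates to aa aa aa aa aa aa aa aa.

aaaaaaaaaaaaaaaa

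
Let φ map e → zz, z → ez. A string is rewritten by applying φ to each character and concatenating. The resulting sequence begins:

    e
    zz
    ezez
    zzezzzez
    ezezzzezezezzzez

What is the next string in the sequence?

φ(ezezzzezezezzzez) expands symbol-by-symbol to zz ez zz ez ez ez zz ez zz ez zz ez ez ez zz ez; joining the 16 pieces gives the next term.

zzezzzezezezzzezzzezzzezezezzzez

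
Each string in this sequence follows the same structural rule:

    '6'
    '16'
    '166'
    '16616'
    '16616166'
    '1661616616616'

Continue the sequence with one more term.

166161661661616616166

From term 3 onward, concatenate the last term with the second-to-last: 16·6 = 166, 166·16 = 16616, …
Continuing: 1661616616616 · 16616166 gives term 7.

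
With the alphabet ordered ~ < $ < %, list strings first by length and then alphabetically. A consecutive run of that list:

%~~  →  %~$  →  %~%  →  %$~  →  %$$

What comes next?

%$%

Treat %$$ as a base-3 numeral over the given alphabet and add one, carrying through any trailing %'s.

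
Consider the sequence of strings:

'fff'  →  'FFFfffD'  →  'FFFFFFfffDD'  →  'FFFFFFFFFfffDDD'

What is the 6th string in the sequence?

FFFFFFFFFFFFFFFfffDDDDD

Every step adds FFF to the front and D to the end of the previous string.
From FFFFFFFFFfffDDD, 2 further steps: FFFFFFFFFfffDDD → FFFFFFFFFFFFfffDDDD → (answer).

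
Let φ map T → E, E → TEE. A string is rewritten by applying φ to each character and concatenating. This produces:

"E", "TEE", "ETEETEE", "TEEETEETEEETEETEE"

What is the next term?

Replace each of the 17 characters of TEEETEETEEETEETEE in place — E TEE TEE TEE E TEE TEE E TEE TEE TEE E TEE TEE E TEE TEE — and concatenate.

ETEETEETEEETEETEEETEETEETEEETEETEEETEETEE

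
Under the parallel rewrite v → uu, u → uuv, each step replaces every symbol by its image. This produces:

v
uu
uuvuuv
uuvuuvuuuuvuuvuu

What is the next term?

Replace each of the 16 characters of uuvuuvuuuuvuuvuu in place — uuv uuv uu uuv uuv uu uuv uuv uuv uuv uu uuv uuv uu uuv uuv — and concatenate.

uuvuuvuuuuvuuvuuuuvuuvuuvuuvuuuuvuuvuuuuvuuv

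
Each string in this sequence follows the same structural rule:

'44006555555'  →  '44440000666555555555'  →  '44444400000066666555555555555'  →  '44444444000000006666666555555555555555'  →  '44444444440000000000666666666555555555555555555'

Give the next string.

The n-th term is 2n 4's then 2n 0's then 2n-1 6's then 3n+3 5's (n = 1, 2, …).
Setting n = 6 gives 12, 12, 11, 21 characters in each block.

44444444444400000000000066666666666555555555555555555555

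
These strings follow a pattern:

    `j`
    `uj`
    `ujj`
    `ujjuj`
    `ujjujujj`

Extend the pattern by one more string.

ujjujujjujjuj

This is a Fibonacci-style word recurrence s(k) = s(k−1)·s(k−2): e.g. uj·j = ujj.
So term 6 is ujjujujj·ujjuj.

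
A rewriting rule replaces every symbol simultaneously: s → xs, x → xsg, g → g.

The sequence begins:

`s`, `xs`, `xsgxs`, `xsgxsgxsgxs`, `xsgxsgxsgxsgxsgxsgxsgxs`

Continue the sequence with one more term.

xsgxsgxsgxsgxsgxsgxsgxsgxsgxsgxsgxsgxsgxsgxsgxs

Applying the rule to each of the 23 symbols of xsgxsgxsgxsgxsgxsgxsgxs gives the pieces xsg xs g xsg xs g xsg xs g xsg xs g xsg xs g xsg xs g xsg xs g xsg xs, which concatenate to the answer.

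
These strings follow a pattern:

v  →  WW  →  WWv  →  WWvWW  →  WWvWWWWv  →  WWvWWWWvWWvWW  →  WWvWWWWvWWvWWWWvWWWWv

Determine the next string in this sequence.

WWvWWWWvWWvWWWWvWWWWvWWvWWWWvWWvWW

Each term (from the third on) is the previous term followed by the one before it: term 3 = WW·v = WWv.
Continuing: WWvWWWWvWWvWWWWvWWWWv · WWvWWWWvWWvWW gives term 8.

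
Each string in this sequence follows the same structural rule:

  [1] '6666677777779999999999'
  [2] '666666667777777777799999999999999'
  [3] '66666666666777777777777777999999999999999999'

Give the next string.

Term n consists of 3n-1 6's, followed by 4n-1 7's, followed by 4n+2 9's, where the shown terms are n = 2, 3, 4.
At n = 5 the blocks have lengths 14, 19, 22.

6666666666666677777777777777777779999999999999999999999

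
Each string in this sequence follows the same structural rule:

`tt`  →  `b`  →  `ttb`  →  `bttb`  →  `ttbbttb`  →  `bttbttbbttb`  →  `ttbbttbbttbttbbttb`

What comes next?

Each term (from the third on) is the two preceding terms concatenated in order: term 3 = tt·b = ttb.
The next term joins bttbttbbttb and ttbbttbbttbttbbttb.

bttbttbbttbttbbttbbttbttbbttb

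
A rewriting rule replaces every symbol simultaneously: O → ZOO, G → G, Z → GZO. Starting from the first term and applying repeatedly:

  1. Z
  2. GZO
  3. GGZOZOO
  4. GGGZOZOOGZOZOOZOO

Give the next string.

GGGGZOZOOGZOZOOZOOGGZOZOOGZOZOOZOOGZOZOOZOO

φ(GGGZOZOOGZOZOOZOO) expands symbol-by-symbol to G G G GZO ZOO GZO ZOO ZOO G GZO ZOO GZO ZOO ZOO GZO ZOO ZOO; joining the 17 pieces gives the next term.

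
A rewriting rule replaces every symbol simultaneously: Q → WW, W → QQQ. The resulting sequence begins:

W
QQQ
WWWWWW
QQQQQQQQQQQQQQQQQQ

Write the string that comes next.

Rewriting the 18 symbols of QQQQQQQQQQQQQQQQQQ one by one yields WW WW WW WW WW WW WW WW WW WW WW WW WW WW WW WW WW WW; concatenated:

WWWWWWWWWWWWWWWWWWWWWWWWWWWWWWWWWWWW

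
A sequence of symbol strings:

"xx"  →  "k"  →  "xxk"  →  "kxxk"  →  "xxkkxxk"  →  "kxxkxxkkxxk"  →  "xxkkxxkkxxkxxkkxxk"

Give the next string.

From term 3 onward, concatenate the second-to-last term with the last: xx·k = xxk, k·xxk = kxxk, …
So term 8 is kxxkxxkkxxk·xxkkxxkkxxkxxkkxxk.

kxxkxxkkxxkxxkkxxkkxxkxxkkxxk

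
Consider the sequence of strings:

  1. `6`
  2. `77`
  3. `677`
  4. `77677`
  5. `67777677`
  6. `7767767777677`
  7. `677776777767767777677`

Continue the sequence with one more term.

From term 3 onward, concatenate the second-to-last term with the last: 6·77 = 677, 77·677 = 77677, …
So term 8 is 7767767777677·677776777767767777677.

7767767777677677776777767767777677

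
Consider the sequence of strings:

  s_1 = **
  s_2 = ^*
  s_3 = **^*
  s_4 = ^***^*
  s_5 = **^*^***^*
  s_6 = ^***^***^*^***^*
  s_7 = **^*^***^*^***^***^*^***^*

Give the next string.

^***^***^*^***^***^*^***^*^***^***^*^***^*

This is a Fibonacci-style word recurrence s(k) = s(k−2)·s(k−1): e.g. **·^* = **^*.
Continuing: ^***^***^*^***^* · **^*^***^*^***^***^*^***^* gives term 8.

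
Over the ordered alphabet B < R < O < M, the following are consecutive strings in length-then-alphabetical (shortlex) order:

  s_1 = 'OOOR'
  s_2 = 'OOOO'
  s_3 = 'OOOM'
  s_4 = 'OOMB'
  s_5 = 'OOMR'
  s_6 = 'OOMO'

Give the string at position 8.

Stepping forward 2 times from OOMO: OOMO → OOMM, then the target.

OMBB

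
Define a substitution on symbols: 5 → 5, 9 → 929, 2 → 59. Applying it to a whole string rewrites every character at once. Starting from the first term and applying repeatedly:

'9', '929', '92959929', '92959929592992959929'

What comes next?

Rewriting the 20 symbols of 92959929592992959929 one by one yields 929 59 929 5 929 929 59 929 5 929 59 929 929 59 929 5 929 929 59 929; concatenated:

9295992959299295992959295992992959929592992959929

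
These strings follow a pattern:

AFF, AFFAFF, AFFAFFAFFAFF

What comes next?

AFFAFFAFFAFFAFFAFFAFFAFF

s(k+1) = s(k)·s(k) — each term doubles the last.
So the next term is two copies of AFFAFFAFFAFF.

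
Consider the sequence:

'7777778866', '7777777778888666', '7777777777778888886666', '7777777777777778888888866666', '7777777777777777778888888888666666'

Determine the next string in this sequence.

Term n consists of 3n+3 7's, followed by 2n 8's, followed by n+1 6's (n = 1, 2, …).
Setting n = 6 gives 21, 12, 7 characters in each block.

7777777777777777777778888888888886666666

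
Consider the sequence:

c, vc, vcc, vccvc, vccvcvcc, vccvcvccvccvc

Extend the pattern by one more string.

vccvcvccvccvcvccvcvcc

Each term (from the third on) is the previous term followed by the one before it: term 3 = vc·c = vcc.
So term 7 is vccvcvccvccvc·vccvcvcc.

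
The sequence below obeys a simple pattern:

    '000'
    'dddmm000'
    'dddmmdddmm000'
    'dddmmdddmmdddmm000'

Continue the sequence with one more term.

The strings grow by a fixed prefix dddmm each time.
Applying this once more to dddmmdddmmdddmm000:

dddmmdddmmdddmmdddmm000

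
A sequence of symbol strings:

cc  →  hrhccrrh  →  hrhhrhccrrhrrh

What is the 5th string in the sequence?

hrhhrhhrhhrhccrrhrrhrrhrrh

Each term wraps the previous one in hrh on the left and rrh on the right.
From hrhhrhccrrhrrh, 2 further steps: hrhhrhccrrhrrh → hrhhrhhrhccrrhrrhrrh → (answer).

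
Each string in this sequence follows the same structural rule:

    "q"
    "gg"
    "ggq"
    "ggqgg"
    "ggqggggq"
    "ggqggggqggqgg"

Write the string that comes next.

ggqggggqggqggggqggggq

Each term (from the third on) is the previous term followed by the one before it: term 3 = gg·q = ggq.
So term 7 is ggqggggqggqgg·ggqggggq.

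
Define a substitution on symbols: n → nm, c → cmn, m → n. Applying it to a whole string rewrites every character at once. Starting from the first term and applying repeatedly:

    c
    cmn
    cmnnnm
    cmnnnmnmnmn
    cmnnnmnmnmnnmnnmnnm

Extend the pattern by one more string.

φ(cmnnnmnmnmnnmnnmnnm) expands symbol-by-symbol to cmn n nm nm nm n nm n nm n nm nm n nm nm n nm nm n; joining the 19 pieces gives the next term.

cmnnnmnmnmnnmnnmnnmnmnnmnmnnmnmn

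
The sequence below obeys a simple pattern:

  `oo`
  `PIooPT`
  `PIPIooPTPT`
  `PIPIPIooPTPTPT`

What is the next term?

s(k+1) = PI·s(k)·PT, so each term gains PI as a prefix and PT as a suffix.
So the next term is PI·PIPIPIooPTPTPT·PT.

PIPIPIPIooPTPTPTPT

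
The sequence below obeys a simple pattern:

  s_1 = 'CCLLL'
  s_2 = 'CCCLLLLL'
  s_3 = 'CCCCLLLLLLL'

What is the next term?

The n-th term is n+1 C's then 2n+1 L's (n = 1, 2, …).
Setting n = 4 gives 5, 9 characters in each block.

CCCCCLLLLLLLLL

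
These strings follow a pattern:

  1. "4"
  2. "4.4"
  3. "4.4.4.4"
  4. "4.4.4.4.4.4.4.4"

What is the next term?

4.4.4.4.4.4.4.4.4.4.4.4.4.4.4.4

Every step duplicates the string with '.' between the halves.
One more doubling of 4.4.4.4.4.4.4.4 gives the answer.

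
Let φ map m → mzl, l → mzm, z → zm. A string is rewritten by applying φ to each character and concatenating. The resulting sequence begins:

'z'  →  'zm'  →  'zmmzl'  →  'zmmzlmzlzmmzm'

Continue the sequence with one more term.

zmmzlmzlzmmzmmzlzmmzmzmmzlmzlzmmzl

Applying the rule to each of the 13 symbols of zmmzlmzlzmmzm gives the pieces zm mzl mzl zm mzm mzl zm mzm zm mzl mzl zm mzl, which concatenate to the answer.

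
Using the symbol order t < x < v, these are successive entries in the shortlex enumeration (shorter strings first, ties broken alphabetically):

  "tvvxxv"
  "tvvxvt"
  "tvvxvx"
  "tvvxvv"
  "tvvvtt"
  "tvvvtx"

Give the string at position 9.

tvvvxx

Continuing the enumeration 3 steps past tvvvtx: tvvvtx → tvvvtv → tvvvxt → (answer).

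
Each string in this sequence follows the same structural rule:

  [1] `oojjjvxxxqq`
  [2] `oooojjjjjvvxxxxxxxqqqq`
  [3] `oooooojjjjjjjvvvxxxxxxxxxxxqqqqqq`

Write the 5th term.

oooooooooojjjjjjjjjjjvvvvvxxxxxxxxxxxxxxxxxxxqqqqqqqqqq

Each string has the form o^{2n} j^{2n+1} v^{n} x^{4n-1} q^{2n} (n = 1, 2, …).
Setting n = 5 gives 10, 11, 5, 19, 10 characters in each block.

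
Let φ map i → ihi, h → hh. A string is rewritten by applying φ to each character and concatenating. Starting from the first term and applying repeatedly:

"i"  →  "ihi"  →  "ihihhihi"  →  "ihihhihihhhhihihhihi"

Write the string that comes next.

ihihhihihhhhihihhihihhhhhhhhihihhihihhhhihihhihi

Applying the rule to each of the 20 symbols of ihihhihihhhhihihhihi gives the pieces ihi hh ihi hh hh ihi hh ihi hh hh hh hh ihi hh ihi hh hh ihi hh ihi, which concatenate to the answer.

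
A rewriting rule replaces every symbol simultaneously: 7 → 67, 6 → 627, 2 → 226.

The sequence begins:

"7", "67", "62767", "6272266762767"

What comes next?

62722667226226627627676272266762767

Replace each of the 13 characters of 6272266762767 in place — 627 226 67 226 226 627 627 67 627 226 67 627 67 — and concatenate.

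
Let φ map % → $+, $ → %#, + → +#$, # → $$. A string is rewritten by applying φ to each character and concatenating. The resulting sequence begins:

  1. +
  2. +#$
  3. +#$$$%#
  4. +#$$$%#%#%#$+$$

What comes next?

φ(+#$$$%#%#%#$+$$) expands symbol-by-symbol to +#$ $$ %# %# %# $+ $$ $+ $$ $+ $$ %# +#$ %# %#; joining the 15 pieces gives the next term.

+#$$$%#%#%#$+$$$+$$$+$$%#+#$%#%#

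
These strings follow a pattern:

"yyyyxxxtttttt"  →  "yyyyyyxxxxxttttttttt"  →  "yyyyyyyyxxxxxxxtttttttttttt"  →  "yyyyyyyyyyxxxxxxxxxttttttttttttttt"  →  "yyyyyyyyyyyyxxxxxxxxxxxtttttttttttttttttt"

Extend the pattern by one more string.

yyyyyyyyyyyyyyxxxxxxxxxxxxxttttttttttttttttttttt

Term n consists of 2n+2 y's, followed by 2n+1 x's, followed by 3n+3 t's (n = 1, 2, …).
At n = 6 the blocks have lengths 14, 13, 21.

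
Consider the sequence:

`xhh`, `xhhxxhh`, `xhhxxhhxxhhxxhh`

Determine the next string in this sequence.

Every step duplicates the string with 'x' between the halves.
So the next term is two copies of xhhxxhhxxhhxxhh with 'x' between the halves.

xhhxxhhxxhhxxhhxxhhxxhhxxhhxxhh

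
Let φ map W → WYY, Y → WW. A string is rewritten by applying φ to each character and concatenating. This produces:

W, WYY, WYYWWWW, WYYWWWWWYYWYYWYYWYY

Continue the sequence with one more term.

WYYWWWWWYYWYYWYYWYYWYYWWWWWYYWWWWWYYWWWWWYYWWWW

Applying the rule to each of the 19 symbols of WYYWWWWWYYWYYWYYWYY gives the pieces WYY WW WW WYY WYY WYY WYY WYY WW WW WYY WW WW WYY WW WW WYY WW WW, which concatenate to the answer.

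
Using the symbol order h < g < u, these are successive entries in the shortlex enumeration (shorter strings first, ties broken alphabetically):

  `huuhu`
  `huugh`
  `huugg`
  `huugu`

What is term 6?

Stepping forward 2 times from huugu: huugu → huuuh, then the target.

huuug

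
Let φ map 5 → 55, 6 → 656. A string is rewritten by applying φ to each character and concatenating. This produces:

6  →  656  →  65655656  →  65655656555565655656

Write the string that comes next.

656556565555656556565555555565655656555565655656

φ(65655656555565655656) expands symbol-by-symbol to 656 55 656 55 55 656 55 656 55 55 55 55 656 55 656 55 55 656 55 656; joining the 20 pieces gives the next term.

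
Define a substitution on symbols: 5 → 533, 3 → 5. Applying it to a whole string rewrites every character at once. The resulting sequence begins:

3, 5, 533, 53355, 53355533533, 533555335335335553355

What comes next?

Applying the rule to each of the 21 symbols of 533555335335335553355 gives the pieces 533 5 5 533 533 533 5 5 533 5 5 533 5 5 533 533 533 5 5 533 533, which concatenate to the answer.

5335553353353355533555335553353353355533533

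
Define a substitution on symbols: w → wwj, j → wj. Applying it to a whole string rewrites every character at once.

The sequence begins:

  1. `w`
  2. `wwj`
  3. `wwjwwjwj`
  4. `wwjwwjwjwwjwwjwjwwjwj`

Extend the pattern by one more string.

Applying the rule to each of the 21 symbols of wwjwwjwjwwjwwjwjwwjwj gives the pieces wwj wwj wj wwj wwj wj wwj wj wwj wwj wj wwj wwj wj wwj wj wwj wwj wj wwj wj, which concatenate to the answer.

wwjwwjwjwwjwwjwjwwjwjwwjwwjwjwwjwwjwjwwjwjwwjwwjwjwwjwj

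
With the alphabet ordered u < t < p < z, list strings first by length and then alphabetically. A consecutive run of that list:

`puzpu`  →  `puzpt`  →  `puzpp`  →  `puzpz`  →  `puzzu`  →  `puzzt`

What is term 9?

ptuuu

Stepping forward 3 times from puzzt: puzzt → puzzp → puzzz, then the target.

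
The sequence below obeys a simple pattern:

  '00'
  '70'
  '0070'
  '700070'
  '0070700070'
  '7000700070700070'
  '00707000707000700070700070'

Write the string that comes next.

700070007070007000707000707000700070700070

This is a Fibonacci-style word recurrence s(k) = s(k−2)·s(k−1): e.g. 00·70 = 0070.
The next term joins 7000700070700070 and 00707000707000700070700070.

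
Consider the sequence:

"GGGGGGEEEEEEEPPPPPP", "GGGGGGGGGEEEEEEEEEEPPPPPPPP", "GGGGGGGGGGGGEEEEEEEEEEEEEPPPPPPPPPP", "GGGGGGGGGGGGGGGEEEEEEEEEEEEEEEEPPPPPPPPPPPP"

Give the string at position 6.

Reading off run lengths: G runs 6, 9, 12, 15; E runs 7, 10, 13, 16; P runs 6, 8, 10, 12 — each is linear in n, where the shown terms are n = 2, 3, 4, 5.
For term 6, n = 7, so the run lengths are 21, 22, 16.

GGGGGGGGGGGGGGGGGGGGGEEEEEEEEEEEEEEEEEEEEEEPPPPPPPPPPPPPPPP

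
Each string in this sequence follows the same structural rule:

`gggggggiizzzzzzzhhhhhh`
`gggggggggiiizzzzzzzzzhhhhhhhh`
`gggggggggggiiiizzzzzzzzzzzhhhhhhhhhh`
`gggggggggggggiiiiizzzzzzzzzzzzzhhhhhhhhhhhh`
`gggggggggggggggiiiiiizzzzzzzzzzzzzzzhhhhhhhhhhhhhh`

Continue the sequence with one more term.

gggggggggggggggggiiiiiiizzzzzzzzzzzzzzzzzhhhhhhhhhhhhhhhh

Reading off run lengths: g runs 7, 9, 11, 13, 15; i runs 2, 3, 4, 5, 6; z runs 7, 9, 11, 13, 15; h runs 6, 8, 10, 12, 14 — each is linear in n, where the shown terms are n = 3, 4, 5, 6, 7.
At n = 8 the blocks have lengths 17, 7, 17, 16.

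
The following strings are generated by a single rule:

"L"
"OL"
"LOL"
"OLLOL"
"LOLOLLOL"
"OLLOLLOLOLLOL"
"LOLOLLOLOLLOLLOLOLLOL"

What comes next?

OLLOLLOLOLLOLLOLOLLOLOLLOLLOLOLLOL

This is a Fibonacci-style word recurrence s(k) = s(k−2)·s(k−1): e.g. L·OL = LOL.
Continuing: OLLOLLOLOLLOL · LOLOLLOLOLLOLLOLOLLOL gives term 8.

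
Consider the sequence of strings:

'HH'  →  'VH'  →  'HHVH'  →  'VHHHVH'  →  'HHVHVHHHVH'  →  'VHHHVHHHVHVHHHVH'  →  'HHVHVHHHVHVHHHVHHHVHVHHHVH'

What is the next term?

Each term (from the third on) is the two preceding terms concatenated in order: term 3 = HH·VH = HHVH.
So term 8 is VHHHVHHHVHVHHHVH·HHVHVHHHVHVHHHVHHHVHVHHHVH.

VHHHVHHHVHVHHHVHHHVHVHHHVHVHHHVHHHVHVHHHVH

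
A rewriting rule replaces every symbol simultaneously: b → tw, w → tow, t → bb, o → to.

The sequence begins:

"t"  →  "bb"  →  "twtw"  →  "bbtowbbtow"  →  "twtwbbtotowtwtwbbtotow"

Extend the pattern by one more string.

Rewriting the 22 symbols of twtwbbtotowtwtwbbtotow one by one yields bb tow bb tow tw tw bb to bb to tow bb tow bb tow tw tw bb to bb to tow; concatenated:

bbtowbbtowtwtwbbtobbtotowbbtowbbtowtwtwbbtobbtotow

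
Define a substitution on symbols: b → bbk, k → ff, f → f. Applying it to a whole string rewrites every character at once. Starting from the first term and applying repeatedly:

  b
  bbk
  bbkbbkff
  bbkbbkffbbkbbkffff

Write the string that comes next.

bbkbbkffbbkbbkffffbbkbbkffbbkbbkffffff

Replace each of the 18 characters of bbkbbkffbbkbbkffff in place — bbk bbk ff bbk bbk ff f f bbk bbk ff bbk bbk ff f f f f — and concatenate.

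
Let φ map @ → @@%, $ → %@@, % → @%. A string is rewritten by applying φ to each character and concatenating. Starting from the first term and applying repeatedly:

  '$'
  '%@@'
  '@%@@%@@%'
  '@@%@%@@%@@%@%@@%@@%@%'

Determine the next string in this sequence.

Rewriting the 21 symbols of @@%@%@@%@@%@%@@%@@%@% one by one yields @@% @@% @% @@% @% @@% @@% @% @@% @@% @% @@% @% @@% @@% @% @@% @@% @% @@% @%; concatenated:

@@%@@%@%@@%@%@@%@@%@%@@%@@%@%@@%@%@@%@@%@%@@%@@%@%@@%@%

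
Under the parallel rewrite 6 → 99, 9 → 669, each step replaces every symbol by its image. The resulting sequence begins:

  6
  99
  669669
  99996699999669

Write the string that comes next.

66966966966999996696696696696699999669

Applying the rule to each of the 14 symbols of 99996699999669 gives the pieces 669 669 669 669 99 99 669 669 669 669 669 99 99 669, which concatenate to the answer.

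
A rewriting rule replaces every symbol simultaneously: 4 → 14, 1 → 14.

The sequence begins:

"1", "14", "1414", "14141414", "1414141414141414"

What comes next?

Rewriting the 16 symbols of 1414141414141414 one by one yields 14 14 14 14 14 14 14 14 14 14 14 14 14 14 14 14; concatenated:

14141414141414141414141414141414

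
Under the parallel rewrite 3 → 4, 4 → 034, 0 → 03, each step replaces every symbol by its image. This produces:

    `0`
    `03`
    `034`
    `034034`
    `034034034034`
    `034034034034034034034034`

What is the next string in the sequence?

Rewriting the 24 symbols of 034034034034034034034034 one by one yields 03 4 034 03 4 034 03 4 034 03 4 034 03 4 034 03 4 034 03 4 034 03 4 034; concatenated:

034034034034034034034034034034034034034034034034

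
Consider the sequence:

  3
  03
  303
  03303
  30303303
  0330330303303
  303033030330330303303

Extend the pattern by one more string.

0330330303303303033030330330303303

This is a Fibonacci-style word recurrence s(k) = s(k−2)·s(k−1): e.g. 3·03 = 303.
Continuing: 0330330303303 · 303033030330330303303 gives term 8.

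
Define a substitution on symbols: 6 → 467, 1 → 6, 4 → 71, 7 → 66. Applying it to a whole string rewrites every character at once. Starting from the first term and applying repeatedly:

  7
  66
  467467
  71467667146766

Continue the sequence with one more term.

Rewriting the 14 symbols of 71467667146766 one by one yields 66 6 71 467 66 467 467 66 6 71 467 66 467 467; concatenated:

66671467664674676667146766467467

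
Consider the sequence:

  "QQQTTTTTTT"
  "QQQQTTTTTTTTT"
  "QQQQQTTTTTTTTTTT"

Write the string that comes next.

Reading off run lengths: Q runs 3, 4, 5; T runs 7, 9, 11 — each is linear in n, where the shown terms are n = 3, 4, 5.
At n = 6 the blocks have lengths 6, 13.

QQQQQQTTTTTTTTTTTTT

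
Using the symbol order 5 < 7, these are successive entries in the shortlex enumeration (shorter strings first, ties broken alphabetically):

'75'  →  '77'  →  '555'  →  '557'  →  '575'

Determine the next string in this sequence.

577

Treat 575 as a base-2 numeral over the given alphabet and add one, carrying through any trailing 7's.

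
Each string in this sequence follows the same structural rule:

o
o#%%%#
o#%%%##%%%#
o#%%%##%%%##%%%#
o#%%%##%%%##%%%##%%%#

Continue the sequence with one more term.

Every step adds #%%%# to the end: s(k+1) = s(k)·#%%%#.
Applying this once more to o#%%%##%%%##%%%##%%%#:

o#%%%##%%%##%%%##%%%##%%%#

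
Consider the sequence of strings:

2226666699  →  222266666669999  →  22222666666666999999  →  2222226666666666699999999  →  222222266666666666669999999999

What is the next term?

22222222666666666666666999999999999

The n-th term is n+2 2's then 2n+3 6's then 2n 9's (n = 1, 2, …).
For the next term, n = 6, so the run lengths are 8, 15, 12.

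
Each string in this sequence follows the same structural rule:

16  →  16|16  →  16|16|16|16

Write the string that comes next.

16|16|16|16|16|16|16|16

Every step duplicates the string with '|' between the halves.
One more doubling of 16|16|16|16 gives the answer.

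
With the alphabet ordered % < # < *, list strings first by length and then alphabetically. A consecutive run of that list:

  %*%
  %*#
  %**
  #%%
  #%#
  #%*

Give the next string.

The successor of #%* increments the rightmost position that isn't already * and resets every position after it to %.

##%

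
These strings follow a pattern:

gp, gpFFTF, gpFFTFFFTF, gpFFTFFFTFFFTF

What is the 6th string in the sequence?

gpFFTFFFTFFFTFFFTFFFTF

Each term is the previous one with FFTF appended.
From gpFFTFFFTFFFTF, 2 further steps: gpFFTFFFTFFFTF → gpFFTFFFTFFFTFFFTF → (answer).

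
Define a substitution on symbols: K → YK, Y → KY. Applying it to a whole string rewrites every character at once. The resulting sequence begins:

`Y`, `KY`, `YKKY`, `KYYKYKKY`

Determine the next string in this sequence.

YKKYKYYKKYYKYKKY

Rewriting each symbol of KYYKYKKY: K→YK, Y→KY, Y→KY, K→YK, Y→KY, K→YK, K→YK, Y→KY, which concatenates to YK KY KY YK KY YK YK KY.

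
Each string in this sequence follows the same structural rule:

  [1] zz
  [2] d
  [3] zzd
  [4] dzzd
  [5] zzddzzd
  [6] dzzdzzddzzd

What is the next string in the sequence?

zzddzzddzzdzzddzzd

Each term (from the third on) is the two preceding terms concatenated in order: term 3 = zz·d = zzd.
The next term joins zzddzzd and dzzdzzddzzd.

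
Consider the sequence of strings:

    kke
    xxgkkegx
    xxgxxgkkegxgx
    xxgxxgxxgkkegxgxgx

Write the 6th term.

s(k+1) = xxg·s(k)·gx, so each term gains xxg as a prefix and gx as a suffix.
From xxgxxgxxgkkegxgxgx, 2 further steps: xxgxxgxxgkkegxgxgx → xxgxxgxxgxxgkkegxgxgxgx → (answer).

xxgxxgxxgxxgxxgkkegxgxgxgxgx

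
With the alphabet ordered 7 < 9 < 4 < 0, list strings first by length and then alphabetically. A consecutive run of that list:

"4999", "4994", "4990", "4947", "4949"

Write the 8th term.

Stepping forward 3 times from 4949: 4949 → 4944 → 4940, then the target.

4907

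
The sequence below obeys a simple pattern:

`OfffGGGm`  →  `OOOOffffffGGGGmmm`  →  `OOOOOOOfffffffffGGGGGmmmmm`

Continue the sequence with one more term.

OOOOOOOOOOffffffffffffGGGGGGmmmmmmm

The n-th term is 3n-2 O's then 3n f's then n+2 G's then 2n-1 m's (n = 1, 2, …).
At n = 4 the blocks have lengths 10, 12, 6, 7.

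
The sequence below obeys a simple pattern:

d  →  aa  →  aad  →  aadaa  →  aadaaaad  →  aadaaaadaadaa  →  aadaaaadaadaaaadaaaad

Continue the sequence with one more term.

aadaaaadaadaaaadaaaadaadaaaadaadaa

Each term (from the third on) is the previous term followed by the one before it: term 3 = aa·d = aad.
Continuing: aadaaaadaadaaaadaaaad · aadaaaadaadaa gives term 8.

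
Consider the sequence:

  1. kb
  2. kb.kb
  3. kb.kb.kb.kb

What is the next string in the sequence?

s(k+1) = s(k)·.·s(k) — each term doubles the last with '.' between the halves.
Doubling kb.kb.kb.kb with '.' between the halves:

kb.kb.kb.kb.kb.kb.kb.kb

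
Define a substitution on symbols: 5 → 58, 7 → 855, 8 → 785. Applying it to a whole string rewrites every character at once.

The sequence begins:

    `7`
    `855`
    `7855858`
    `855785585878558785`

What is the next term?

Replace each of the 18 characters of 855785585878558785 in place — 785 58 58 855 785 58 58 785 58 785 855 785 58 58 785 855 785 58 — and concatenate.

7855858855785585878558785855785585878585578558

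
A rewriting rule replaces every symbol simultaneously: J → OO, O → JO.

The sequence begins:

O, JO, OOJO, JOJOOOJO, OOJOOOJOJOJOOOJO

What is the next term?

φ(OOJOOOJOJOJOOOJO) expands symbol-by-symbol to JO JO OO JO JO JO OO JO OO JO OO JO JO JO OO JO; joining the 16 pieces gives the next term.

JOJOOOJOJOJOOOJOOOJOOOJOJOJOOOJO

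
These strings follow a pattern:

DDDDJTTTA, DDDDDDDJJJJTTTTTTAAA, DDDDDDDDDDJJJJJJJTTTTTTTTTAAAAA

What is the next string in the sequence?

Reading off run lengths: D runs 4, 7, 10; J runs 1, 4, 7; T runs 3, 6, 9; A runs 1, 3, 5 — each is linear in n (n = 1, 2, …).
Setting n = 4 gives 13, 10, 12, 7 characters in each block.

DDDDDDDDDDDDDJJJJJJJJJJTTTTTTTTTTTTAAAAAAA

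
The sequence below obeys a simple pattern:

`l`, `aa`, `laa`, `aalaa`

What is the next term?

laaaalaa

This is a Fibonacci-style word recurrence s(k) = s(k−2)·s(k−1): e.g. l·aa = laa.
Continuing: laa · aalaa gives term 5.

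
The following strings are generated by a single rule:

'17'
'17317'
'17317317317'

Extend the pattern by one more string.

17317317317317317317317

s(k+1) = s(k)·3·s(k) — each term doubles the last with '3' between the halves.
So the next term is two copies of 17317317317 with '3' between the halves.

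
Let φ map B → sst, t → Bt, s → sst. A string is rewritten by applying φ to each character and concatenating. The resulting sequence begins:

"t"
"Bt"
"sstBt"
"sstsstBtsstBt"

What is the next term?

Replace each of the 13 characters of sstsstBtsstBt in place — sst sst Bt sst sst Bt sst Bt sst sst Bt sst Bt — and concatenate.

sstsstBtsstsstBtsstBtsstsstBtsstBt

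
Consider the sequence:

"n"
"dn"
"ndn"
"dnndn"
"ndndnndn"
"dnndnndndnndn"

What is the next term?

ndndnndndnndnndndnndn

Each term (from the third on) is the two preceding terms concatenated in order: term 3 = n·dn = ndn.
So term 7 is ndndnndn·dnndnndndnndn.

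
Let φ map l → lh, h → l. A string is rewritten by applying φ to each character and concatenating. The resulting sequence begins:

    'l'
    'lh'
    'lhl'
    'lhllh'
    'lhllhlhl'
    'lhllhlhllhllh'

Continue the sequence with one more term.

lhllhlhllhllhlhllhlhl

Applying the rule to each of the 13 symbols of lhllhlhllhllh gives the pieces lh l lh lh l lh l lh lh l lh lh l, which concatenate to the answer.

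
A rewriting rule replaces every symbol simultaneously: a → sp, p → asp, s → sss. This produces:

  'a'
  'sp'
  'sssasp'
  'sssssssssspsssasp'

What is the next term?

Rewriting the 17 symbols of sssssssssspsssasp one by one yields sss sss sss sss sss sss sss sss sss sss asp sss sss sss sp sss asp; concatenated:

ssssssssssssssssssssssssssssssaspsssssssssspsssasp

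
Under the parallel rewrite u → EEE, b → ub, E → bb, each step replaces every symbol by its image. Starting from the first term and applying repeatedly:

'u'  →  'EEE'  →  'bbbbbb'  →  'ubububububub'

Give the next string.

Rewriting each symbol of ubububububub: u→EEE, b→ub, u→EEE, b→ub, u→EEE, b→ub, u→EEE, b→ub, u→EEE, b→ub, u→EEE, b→ub, which concatenates to EEE ub EEE ub EEE ub EEE ub EEE ub EEE ub.

EEEubEEEubEEEubEEEubEEEubEEEub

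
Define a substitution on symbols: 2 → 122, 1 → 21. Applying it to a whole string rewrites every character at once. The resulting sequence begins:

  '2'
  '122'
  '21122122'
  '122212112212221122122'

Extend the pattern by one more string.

φ(122212112212221122122) expands symbol-by-symbol to 21 122 122 122 21 122 21 21 122 122 21 122 122 122 21 21 122 122 21 122 122; joining the 21 pieces gives the next term.

2112212212221122212112212221122122122212112212221122122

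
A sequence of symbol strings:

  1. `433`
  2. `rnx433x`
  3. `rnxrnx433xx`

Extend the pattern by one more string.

rnxrnxrnx433xxx

Every step adds rnx to the front and x to the end of the previous string.
So the next term is rnx·rnxrnx433xx·x.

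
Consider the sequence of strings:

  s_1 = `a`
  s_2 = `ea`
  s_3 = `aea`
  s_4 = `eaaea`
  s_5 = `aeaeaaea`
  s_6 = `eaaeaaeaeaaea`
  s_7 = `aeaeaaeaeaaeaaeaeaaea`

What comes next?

eaaeaaeaeaaeaaeaeaaeaeaaeaaeaeaaea

This is a Fibonacci-style word recurrence s(k) = s(k−2)·s(k−1): e.g. a·ea = aea.
Continuing: eaaeaaeaeaaea · aeaeaaeaeaaeaaeaeaaea gives term 8.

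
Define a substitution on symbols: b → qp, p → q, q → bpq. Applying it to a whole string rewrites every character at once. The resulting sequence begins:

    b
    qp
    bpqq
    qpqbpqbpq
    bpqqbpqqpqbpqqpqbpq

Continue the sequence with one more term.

qpqbpqbpqqpqbpqbpqqbpqqpqbpqbpqqbpqqpqbpq

φ(bpqqbpqqpqbpqqpqbpq) expands symbol-by-symbol to qp q bpq bpq qp q bpq bpq q bpq qp q bpq bpq q bpq qp q bpq; joining the 19 pieces gives the next term.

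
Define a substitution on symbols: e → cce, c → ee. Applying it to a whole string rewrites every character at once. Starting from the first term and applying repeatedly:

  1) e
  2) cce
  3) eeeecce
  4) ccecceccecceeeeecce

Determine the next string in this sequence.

Rewriting the 19 symbols of ccecceccecceeeeecce one by one yields ee ee cce ee ee cce ee ee cce ee ee cce cce cce cce cce ee ee cce; concatenated:

eeeecceeeeecceeeeecceeeeecceccecceccecceeeeecce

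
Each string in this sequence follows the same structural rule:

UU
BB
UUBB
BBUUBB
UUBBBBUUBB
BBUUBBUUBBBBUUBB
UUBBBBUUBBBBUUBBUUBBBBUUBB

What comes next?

BBUUBBUUBBBBUUBBUUBBBBUUBBBBUUBBUUBBBBUUBB

This is a Fibonacci-style word recurrence s(k) = s(k−2)·s(k−1): e.g. UU·BB = UUBB.
So term 8 is BBUUBBUUBBBBUUBB·UUBBBBUUBBBBUUBBUUBBBBUUBB.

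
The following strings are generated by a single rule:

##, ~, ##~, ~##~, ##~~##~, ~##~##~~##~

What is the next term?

##~~##~~##~##~~##~

From term 3 onward, concatenate the second-to-last term with the last: ##·~ = ##~, ~·##~ = ~##~, …
So term 7 is ##~~##~·~##~##~~##~.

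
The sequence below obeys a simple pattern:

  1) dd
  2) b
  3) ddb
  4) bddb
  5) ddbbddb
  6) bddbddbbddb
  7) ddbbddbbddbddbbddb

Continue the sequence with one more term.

bddbddbbddbddbbddbbddbddbbddb

This is a Fibonacci-style word recurrence s(k) = s(k−2)·s(k−1): e.g. dd·b = ddb.
Continuing: bddbddbbddb · ddbbddbbddbddbbddb gives term 8.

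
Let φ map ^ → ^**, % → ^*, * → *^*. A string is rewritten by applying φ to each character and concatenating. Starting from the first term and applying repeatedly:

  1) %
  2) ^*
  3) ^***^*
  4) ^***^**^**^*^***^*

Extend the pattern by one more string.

Rewriting the 18 symbols of ^***^**^**^*^***^* one by one yields ^** *^* *^* *^* ^** *^* *^* ^** *^* *^* ^** *^* ^** *^* *^* *^* ^** *^*; concatenated:

^***^**^**^*^***^**^*^***^**^*^***^*^***^**^**^*^***^*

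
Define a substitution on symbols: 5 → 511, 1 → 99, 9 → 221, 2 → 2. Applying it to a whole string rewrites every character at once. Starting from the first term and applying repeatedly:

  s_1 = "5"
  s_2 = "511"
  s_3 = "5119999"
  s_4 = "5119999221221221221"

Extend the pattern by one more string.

Applying the rule to each of the 19 symbols of 5119999221221221221 gives the pieces 511 99 99 221 221 221 221 2 2 99 2 2 99 2 2 99 2 2 99, which concatenate to the answer.

51199992212212212212299229922992299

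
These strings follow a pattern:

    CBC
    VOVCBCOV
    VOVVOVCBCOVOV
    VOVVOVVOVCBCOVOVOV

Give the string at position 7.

s(k+1) = VOV·s(k)·OV, so each term gains VOV as a prefix and OV as a suffix.
From VOVVOVVOVCBCOVOVOV, 3 further steps: VOVVOVVOVCBCOVOVOV → VOVVOVVOVVOVCBCOVOVOVOV → VOVVOVVOVVOVVOVCBCOVOVOVOVOV → (answer).

VOVVOVVOVVOVVOVVOVCBCOVOVOVOVOVOV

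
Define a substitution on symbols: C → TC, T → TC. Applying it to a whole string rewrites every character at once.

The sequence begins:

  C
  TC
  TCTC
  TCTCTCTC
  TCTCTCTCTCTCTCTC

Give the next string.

Replace each of the 16 characters of TCTCTCTCTCTCTCTC in place — TC TC TC TC TC TC TC TC TC TC TC TC TC TC TC TC — and concatenate.

TCTCTCTCTCTCTCTCTCTCTCTCTCTCTCTC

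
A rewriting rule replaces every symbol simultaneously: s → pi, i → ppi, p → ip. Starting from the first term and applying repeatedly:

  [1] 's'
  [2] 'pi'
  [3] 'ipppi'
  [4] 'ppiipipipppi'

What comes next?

Apply φ to ppiipipipppi symbol by symbol: p→ip, p→ip, i→ppi, i→ppi, p→ip, i→ppi, p→ip, i→ppi, p→ip, p→ip, p→ip, i→ppi; joined: ip ip ppi ppi ip ppi ip ppi ip ip ip ppi.

ipipppippiipppiipppiipipipppi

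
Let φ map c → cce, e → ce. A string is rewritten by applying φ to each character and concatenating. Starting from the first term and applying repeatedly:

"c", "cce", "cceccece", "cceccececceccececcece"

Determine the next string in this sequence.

Rewriting the 21 symbols of cceccececceccececcece one by one yields cce cce ce cce cce ce cce ce cce cce ce cce cce ce cce ce cce cce ce cce ce; concatenated:

cceccececceccececcececceccececceccececcececceccececcece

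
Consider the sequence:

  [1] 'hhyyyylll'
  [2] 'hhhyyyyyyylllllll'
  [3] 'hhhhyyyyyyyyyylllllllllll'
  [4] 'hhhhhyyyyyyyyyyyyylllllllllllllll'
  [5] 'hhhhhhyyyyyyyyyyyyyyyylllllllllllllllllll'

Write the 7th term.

Each string has the form h^{n+1} y^{3n+1} l^{4n-1} (n = 1, 2, …).
For term 7, n = 7, so the run lengths are 8, 22, 27.

hhhhhhhhyyyyyyyyyyyyyyyyyyyyyylllllllllllllllllllllllllll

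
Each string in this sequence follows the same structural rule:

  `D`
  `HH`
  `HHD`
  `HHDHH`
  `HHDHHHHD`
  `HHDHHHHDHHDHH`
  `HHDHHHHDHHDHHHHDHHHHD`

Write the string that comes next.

HHDHHHHDHHDHHHHDHHHHDHHDHHHHDHHDHH

This is a Fibonacci-style word recurrence s(k) = s(k−1)·s(k−2): e.g. HH·D = HHD.
Continuing: HHDHHHHDHHDHHHHDHHHHD · HHDHHHHDHHDHH gives term 8.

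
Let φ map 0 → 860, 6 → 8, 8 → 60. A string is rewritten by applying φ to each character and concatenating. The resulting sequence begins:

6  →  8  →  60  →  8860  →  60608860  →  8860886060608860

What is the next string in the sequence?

60608860606088608860886060608860

Replace each of the 16 characters of 8860886060608860 in place — 60 60 8 860 60 60 8 860 8 860 8 860 60 60 8 860 — and concatenate.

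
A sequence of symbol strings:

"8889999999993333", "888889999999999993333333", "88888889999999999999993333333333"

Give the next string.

Each string has the form 8^{2n-1} 9^{3n+3} 3^{3n-2}, where the shown terms are n = 2, 3, 4.
Setting n = 5 gives 9, 18, 13 characters in each block.

8888888889999999999999999993333333333333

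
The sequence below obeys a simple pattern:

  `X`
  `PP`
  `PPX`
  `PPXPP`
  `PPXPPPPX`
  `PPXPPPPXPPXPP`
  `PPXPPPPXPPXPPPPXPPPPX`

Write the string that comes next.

PPXPPPPXPPXPPPPXPPPPXPPXPPPPXPPXPP

Each term (from the third on) is the previous term followed by the one before it: term 3 = PP·X = PPX.
So term 8 is PPXPPPPXPPXPPPPXPPPPX·PPXPPPPXPPXPP.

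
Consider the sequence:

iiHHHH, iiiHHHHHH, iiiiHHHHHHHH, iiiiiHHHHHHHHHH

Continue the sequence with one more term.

iiiiiiHHHHHHHHHHHH

The n-th term is n i's then 2n H's, where the shown terms are n = 2, 3, 4, 5.
Setting n = 6 gives 6, 12 characters in each block.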